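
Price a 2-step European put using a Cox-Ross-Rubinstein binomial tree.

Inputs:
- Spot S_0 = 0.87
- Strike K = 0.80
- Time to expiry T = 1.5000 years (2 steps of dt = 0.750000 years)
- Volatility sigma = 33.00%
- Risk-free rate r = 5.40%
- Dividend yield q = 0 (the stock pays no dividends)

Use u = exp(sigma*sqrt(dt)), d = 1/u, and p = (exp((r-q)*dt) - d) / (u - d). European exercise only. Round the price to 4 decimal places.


Answer: Price = V(0,0) = 0.0711

Derivation:
dt = T/N = 0.750000
u = exp(sigma*sqrt(dt)) = 1.330811; d = 1/u = 0.751422
p = (exp((r-q)*dt) - d) / (u - d) = 0.500371
Discount per step: exp(-r*dt) = 0.960309
Stock lattice S(k, i) with i counting down-moves:
  k=0: S(0,0) = 0.8700
  k=1: S(1,0) = 1.1578; S(1,1) = 0.6537
  k=2: S(2,0) = 1.5408; S(2,1) = 0.8700; S(2,2) = 0.4912
Terminal payoffs V(N, i) = max(K - S_T, 0):
  V(2,0) = 0.000000; V(2,1) = 0.000000; V(2,2) = 0.308768
Backward induction: V(k, i) = exp(-r*dt) * [p * V(k+1, i) + (1-p) * V(k+1, i+1)].
  V(1,0) = exp(-r*dt) * [p*0.000000 + (1-p)*0.000000] = 0.000000
  V(1,1) = exp(-r*dt) * [p*0.000000 + (1-p)*0.308768] = 0.148146
  V(0,0) = exp(-r*dt) * [p*0.000000 + (1-p)*0.148146] = 0.071080


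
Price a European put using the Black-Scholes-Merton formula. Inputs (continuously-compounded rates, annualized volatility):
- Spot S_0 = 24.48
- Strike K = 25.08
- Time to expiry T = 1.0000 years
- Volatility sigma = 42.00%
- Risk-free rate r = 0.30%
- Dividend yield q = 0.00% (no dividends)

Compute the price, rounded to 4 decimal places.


Answer: Price = 4.3831

Derivation:
d1 = (ln(S/K) + (r - q + 0.5*sigma^2) * T) / (sigma * sqrt(T)) = 0.15948986
d2 = d1 - sigma * sqrt(T) = -0.26051014
exp(-rT) = 0.99700450; exp(-qT) = 1.00000000
P = K * exp(-rT) * N(-d2) - S_0 * exp(-qT) * N(-d1)
N(-d1) = 0.43664147; N(-d2) = 0.60276485
P = 25.0800 * 0.99700450 * 0.60276485 - 24.4800 * 1.00000000 * 0.43664147 = 4.3831


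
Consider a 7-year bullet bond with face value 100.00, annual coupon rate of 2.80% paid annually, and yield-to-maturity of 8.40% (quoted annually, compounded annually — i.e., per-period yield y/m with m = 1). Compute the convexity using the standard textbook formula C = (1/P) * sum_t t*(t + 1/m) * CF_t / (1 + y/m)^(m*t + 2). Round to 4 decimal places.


Answer: Convexity = 41.6705

Derivation:
Coupon per period c = face * coupon_rate / m = 2.800000
Periods per year m = 1; per-period yield y/m = 0.084000
Number of cashflows N = 7
Cashflows (t years, CF_t, discount factor 1/(1+y/m)^(m*t), PV):
  t = 1.0000: CF_t = 2.800000, DF = 0.922509, PV = 2.583026
  t = 2.0000: CF_t = 2.800000, DF = 0.851023, PV = 2.382865
  t = 3.0000: CF_t = 2.800000, DF = 0.785077, PV = 2.198215
  t = 4.0000: CF_t = 2.800000, DF = 0.724241, PV = 2.027874
  t = 5.0000: CF_t = 2.800000, DF = 0.668119, PV = 1.870732
  t = 6.0000: CF_t = 2.800000, DF = 0.616346, PV = 1.725768
  t = 7.0000: CF_t = 102.800000, DF = 0.568585, PV = 58.450488
Price P = sum_t PV_t = 71.238967
Convexity numerator sum_t t*(t + 1/m) * CF_t / (1+y/m)^(m*t + 2):
  t = 1.0000: term = 4.396430
  t = 2.0000: term = 12.167242
  t = 3.0000: term = 22.448786
  t = 4.0000: term = 34.515354
  t = 5.0000: term = 47.761099
  t = 6.0000: term = 61.684076
  t = 7.0000: term = 2785.592611
Convexity = (1/P) * sum = 2968.565599 / 71.238967 = 41.670531


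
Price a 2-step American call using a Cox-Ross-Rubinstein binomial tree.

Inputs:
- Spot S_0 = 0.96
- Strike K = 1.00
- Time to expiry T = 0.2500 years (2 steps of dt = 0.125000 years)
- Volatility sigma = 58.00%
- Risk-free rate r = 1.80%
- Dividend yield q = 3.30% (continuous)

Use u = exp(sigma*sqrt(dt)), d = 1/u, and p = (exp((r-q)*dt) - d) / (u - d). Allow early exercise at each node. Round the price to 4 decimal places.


dt = T/N = 0.125000
u = exp(sigma*sqrt(dt)) = 1.227600; d = 1/u = 0.814598
p = (exp((r-q)*dt) - d) / (u - d) = 0.444378
Discount per step: exp(-r*dt) = 0.997753
Stock lattice S(k, i) with i counting down-moves:
  k=0: S(0,0) = 0.9600
  k=1: S(1,0) = 1.1785; S(1,1) = 0.7820
  k=2: S(2,0) = 1.4467; S(2,1) = 0.9600; S(2,2) = 0.6370
Terminal payoffs V(N, i) = max(S_T - K, 0):
  V(2,0) = 0.446721; V(2,1) = 0.000000; V(2,2) = 0.000000
Backward induction: V(k, i) = exp(-r*dt) * [p * V(k+1, i) + (1-p) * V(k+1, i+1)]; then take max(V_cont, immediate exercise) for American.
  V(1,0) = exp(-r*dt) * [p*0.446721 + (1-p)*0.000000] = 0.198067; exercise = 0.178496; V(1,0) = max -> 0.198067
  V(1,1) = exp(-r*dt) * [p*0.000000 + (1-p)*0.000000] = 0.000000; exercise = 0.000000; V(1,1) = max -> 0.000000
  V(0,0) = exp(-r*dt) * [p*0.198067 + (1-p)*0.000000] = 0.087819; exercise = 0.000000; V(0,0) = max -> 0.087819

Answer: Price = V(0,0) = 0.0878


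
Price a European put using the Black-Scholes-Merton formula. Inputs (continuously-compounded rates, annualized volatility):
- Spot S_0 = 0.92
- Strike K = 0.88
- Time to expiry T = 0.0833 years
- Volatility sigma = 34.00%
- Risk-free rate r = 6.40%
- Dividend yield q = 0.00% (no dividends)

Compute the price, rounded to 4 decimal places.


d1 = (ln(S/K) + (r - q + 0.5*sigma^2) * T) / (sigma * sqrt(T)) = 0.55638185
d2 = d1 - sigma * sqrt(T) = 0.45825193
exp(-rT) = 0.99468299; exp(-qT) = 1.00000000
P = K * exp(-rT) * N(-d2) - S_0 * exp(-qT) * N(-d1)
N(-d1) = 0.28897492; N(-d2) = 0.32338573
P = 0.8800 * 0.99468299 * 0.32338573 - 0.9200 * 1.00000000 * 0.28897492 = 0.0172

Answer: Price = 0.0172


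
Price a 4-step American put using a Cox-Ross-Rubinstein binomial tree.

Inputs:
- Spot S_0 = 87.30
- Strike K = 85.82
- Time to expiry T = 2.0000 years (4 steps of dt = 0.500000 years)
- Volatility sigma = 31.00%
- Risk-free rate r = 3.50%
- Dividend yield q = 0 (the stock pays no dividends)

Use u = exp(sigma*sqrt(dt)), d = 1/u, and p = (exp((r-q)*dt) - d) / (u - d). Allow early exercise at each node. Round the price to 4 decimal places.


dt = T/N = 0.500000
u = exp(sigma*sqrt(dt)) = 1.245084; d = 1/u = 0.803159
p = (exp((r-q)*dt) - d) / (u - d) = 0.485366
Discount per step: exp(-r*dt) = 0.982652
Stock lattice S(k, i) with i counting down-moves:
  k=0: S(0,0) = 87.3000
  k=1: S(1,0) = 108.6958; S(1,1) = 70.1157
  k=2: S(2,0) = 135.3355; S(2,1) = 87.3000; S(2,2) = 56.3141
  k=3: S(3,0) = 168.5040; S(3,1) = 108.6958; S(3,2) = 70.1157; S(3,3) = 45.2291
  k=4: S(4,0) = 209.8017; S(4,1) = 135.3355; S(4,2) = 87.3000; S(4,3) = 56.3141; S(4,4) = 36.3262
Terminal payoffs V(N, i) = max(K - S_T, 0):
  V(4,0) = 0.000000; V(4,1) = 0.000000; V(4,2) = 0.000000; V(4,3) = 29.505939; V(4,4) = 49.493843
Backward induction: V(k, i) = exp(-r*dt) * [p * V(k+1, i) + (1-p) * V(k+1, i+1)]; then take max(V_cont, immediate exercise) for American.
  V(3,0) = exp(-r*dt) * [p*0.000000 + (1-p)*0.000000] = 0.000000; exercise = 0.000000; V(3,0) = max -> 0.000000
  V(3,1) = exp(-r*dt) * [p*0.000000 + (1-p)*0.000000] = 0.000000; exercise = 0.000000; V(3,1) = max -> 0.000000
  V(3,2) = exp(-r*dt) * [p*0.000000 + (1-p)*29.505939] = 14.921350; exercise = 15.704256; V(3,2) = max -> 15.704256
  V(3,3) = exp(-r*dt) * [p*29.505939 + (1-p)*49.493843] = 39.102094; exercise = 40.590879; V(3,3) = max -> 40.590879
  V(2,0) = exp(-r*dt) * [p*0.000000 + (1-p)*0.000000] = 0.000000; exercise = 0.000000; V(2,0) = max -> 0.000000
  V(2,1) = exp(-r*dt) * [p*0.000000 + (1-p)*15.704256] = 7.941747; exercise = 0.000000; V(2,1) = max -> 7.941747
  V(2,2) = exp(-r*dt) * [p*15.704256 + (1-p)*40.590879] = 28.017154; exercise = 29.505939; V(2,2) = max -> 29.505939
  V(1,0) = exp(-r*dt) * [p*0.000000 + (1-p)*7.941747] = 4.016195; exercise = 0.000000; V(1,0) = max -> 4.016195
  V(1,1) = exp(-r*dt) * [p*7.941747 + (1-p)*29.505939] = 18.709131; exercise = 15.704256; V(1,1) = max -> 18.709131
  V(0,0) = exp(-r*dt) * [p*4.016195 + (1-p)*18.709131] = 11.376839; exercise = 0.000000; V(0,0) = max -> 11.376839

Answer: Price = V(0,0) = 11.3768


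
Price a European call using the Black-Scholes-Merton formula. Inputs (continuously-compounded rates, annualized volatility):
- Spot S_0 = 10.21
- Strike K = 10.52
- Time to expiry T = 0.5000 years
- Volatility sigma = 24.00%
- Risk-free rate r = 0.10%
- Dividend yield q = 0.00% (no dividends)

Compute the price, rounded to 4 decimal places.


d1 = (ln(S/K) + (r - q + 0.5*sigma^2) * T) / (sigma * sqrt(T)) = -0.08845066
d2 = d1 - sigma * sqrt(T) = -0.25815629
exp(-rT) = 0.99950012; exp(-qT) = 1.00000000
C = S_0 * exp(-qT) * N(d1) - K * exp(-rT) * N(d2)
N(d1) = 0.46475925; N(d2) = 0.39814315
C = 10.2100 * 1.00000000 * 0.46475925 - 10.5200 * 0.99950012 * 0.39814315 = 0.5588

Answer: Price = 0.5588


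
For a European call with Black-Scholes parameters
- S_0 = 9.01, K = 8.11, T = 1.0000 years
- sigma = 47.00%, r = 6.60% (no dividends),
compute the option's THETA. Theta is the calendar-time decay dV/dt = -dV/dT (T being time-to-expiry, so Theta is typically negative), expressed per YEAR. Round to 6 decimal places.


d1 = 0.5993344755; d2 = 0.1293344755
phi(d1) = 0.3333576171; exp(-qT) = 1.0000000000; exp(-rT) = 0.9361308643
Theta = -S*exp(-qT)*phi(d1)*sigma/(2*sqrt(T)) - r*K*exp(-rT)*N(d2) + q*S*exp(-qT)*N(d1)
N(d1) = 0.7255250689; N(d2) = 0.5514535035; sqrt(T) = 1.0000000000
Term 1 = -9.0100 * 1.0000000000 * 0.3333576171 * 0.4700 / (2 * 1.0000000000) = -0.7058347506
Term 2 = -0.0660 * 8.1100 * 0.9361308643 * 0.5514535035 = -0.2763186855
Term 3 = 0 (no dividend yield, q = 0)
Theta = -0.7058347506 + (-0.2763186855) + (0.0000000000) = -0.982153

Answer: Theta = -0.982153


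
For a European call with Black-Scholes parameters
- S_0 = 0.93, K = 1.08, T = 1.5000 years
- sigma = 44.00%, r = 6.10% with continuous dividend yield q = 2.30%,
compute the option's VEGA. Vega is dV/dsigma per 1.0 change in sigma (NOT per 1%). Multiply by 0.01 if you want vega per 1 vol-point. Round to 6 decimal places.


Answer: Vega = 0.436899

Derivation:
d1 = 0.0977351344; d2 = -0.4411526090
phi(d1) = 0.3970414437; exp(-qT) = 0.9660883397; exp(-rT) = 0.9125613162
Vega = S * exp(-qT) * phi(d1) * sqrt(T) = 0.9300 * 0.9660883397 * 0.3970414437 * 1.2247448714 = 0.436899


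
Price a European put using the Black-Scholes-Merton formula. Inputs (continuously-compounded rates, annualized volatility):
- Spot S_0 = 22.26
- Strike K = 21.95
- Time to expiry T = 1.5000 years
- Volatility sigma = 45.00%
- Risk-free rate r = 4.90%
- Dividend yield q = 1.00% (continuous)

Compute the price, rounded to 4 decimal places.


Answer: Price = 3.8663

Derivation:
d1 = (ln(S/K) + (r - q + 0.5*sigma^2) * T) / (sigma * sqrt(T)) = 0.40715819
d2 = d1 - sigma * sqrt(T) = -0.14397700
exp(-rT) = 0.92913615; exp(-qT) = 0.98511194
P = K * exp(-rT) * N(-d2) - S_0 * exp(-qT) * N(-d1)
N(-d1) = 0.34194590; N(-d2) = 0.55724069
P = 21.9500 * 0.92913615 * 0.55724069 - 22.2600 * 0.98511194 * 0.34194590 = 3.8663


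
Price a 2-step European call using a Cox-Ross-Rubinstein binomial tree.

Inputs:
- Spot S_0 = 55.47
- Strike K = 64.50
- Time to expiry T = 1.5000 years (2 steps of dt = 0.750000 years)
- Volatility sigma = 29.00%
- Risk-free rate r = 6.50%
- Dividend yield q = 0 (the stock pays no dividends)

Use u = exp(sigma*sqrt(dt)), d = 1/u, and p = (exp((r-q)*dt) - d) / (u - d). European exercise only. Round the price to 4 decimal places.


dt = T/N = 0.750000
u = exp(sigma*sqrt(dt)) = 1.285500; d = 1/u = 0.777908
p = (exp((r-q)*dt) - d) / (u - d) = 0.535962
Discount per step: exp(-r*dt) = 0.952419
Stock lattice S(k, i) with i counting down-moves:
  k=0: S(0,0) = 55.4700
  k=1: S(1,0) = 71.3067; S(1,1) = 43.1505
  k=2: S(2,0) = 91.6647; S(2,1) = 55.4700; S(2,2) = 33.5671
Terminal payoffs V(N, i) = max(S_T - K, 0):
  V(2,0) = 27.164674; V(2,1) = 0.000000; V(2,2) = 0.000000
Backward induction: V(k, i) = exp(-r*dt) * [p * V(k+1, i) + (1-p) * V(k+1, i+1)].
  V(1,0) = exp(-r*dt) * [p*27.164674 + (1-p)*0.000000] = 13.866503
  V(1,1) = exp(-r*dt) * [p*0.000000 + (1-p)*0.000000] = 0.000000
  V(0,0) = exp(-r*dt) * [p*13.866503 + (1-p)*0.000000] = 7.078307

Answer: Price = V(0,0) = 7.0783


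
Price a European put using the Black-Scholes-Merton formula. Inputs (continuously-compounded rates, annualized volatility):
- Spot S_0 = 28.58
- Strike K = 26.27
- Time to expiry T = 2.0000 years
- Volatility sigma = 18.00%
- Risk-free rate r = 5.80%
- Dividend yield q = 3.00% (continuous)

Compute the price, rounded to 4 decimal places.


d1 = (ln(S/K) + (r - q + 0.5*sigma^2) * T) / (sigma * sqrt(T)) = 0.67834941
d2 = d1 - sigma * sqrt(T) = 0.42379097
exp(-rT) = 0.89047522; exp(-qT) = 0.94176453
P = K * exp(-rT) * N(-d2) - S_0 * exp(-qT) * N(-d1)
N(-d1) = 0.24877509; N(-d2) = 0.33585913
P = 26.2700 * 0.89047522 * 0.33585913 - 28.5800 * 0.94176453 * 0.24877509 = 1.1607

Answer: Price = 1.1607


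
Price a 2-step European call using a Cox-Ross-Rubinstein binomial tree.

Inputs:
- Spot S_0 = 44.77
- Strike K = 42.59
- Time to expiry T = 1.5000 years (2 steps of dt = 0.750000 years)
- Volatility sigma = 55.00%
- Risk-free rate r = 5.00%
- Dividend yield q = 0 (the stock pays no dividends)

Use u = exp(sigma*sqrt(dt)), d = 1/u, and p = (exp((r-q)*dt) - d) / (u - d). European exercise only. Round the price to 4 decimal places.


dt = T/N = 0.750000
u = exp(sigma*sqrt(dt)) = 1.610128; d = 1/u = 0.621068
p = (exp((r-q)*dt) - d) / (u - d) = 0.421758
Discount per step: exp(-r*dt) = 0.963194
Stock lattice S(k, i) with i counting down-moves:
  k=0: S(0,0) = 44.7700
  k=1: S(1,0) = 72.0855; S(1,1) = 27.8052
  k=2: S(2,0) = 116.0668; S(2,1) = 44.7700; S(2,2) = 17.2690
Terminal payoffs V(N, i) = max(S_T - K, 0):
  V(2,0) = 73.476838; V(2,1) = 2.180000; V(2,2) = 0.000000
Backward induction: V(k, i) = exp(-r*dt) * [p * V(k+1, i) + (1-p) * V(k+1, i+1)].
  V(1,0) = exp(-r*dt) * [p*73.476838 + (1-p)*2.180000] = 31.063001
  V(1,1) = exp(-r*dt) * [p*2.180000 + (1-p)*0.000000] = 0.885591
  V(0,0) = exp(-r*dt) * [p*31.063001 + (1-p)*0.885591] = 13.112103

Answer: Price = V(0,0) = 13.1121


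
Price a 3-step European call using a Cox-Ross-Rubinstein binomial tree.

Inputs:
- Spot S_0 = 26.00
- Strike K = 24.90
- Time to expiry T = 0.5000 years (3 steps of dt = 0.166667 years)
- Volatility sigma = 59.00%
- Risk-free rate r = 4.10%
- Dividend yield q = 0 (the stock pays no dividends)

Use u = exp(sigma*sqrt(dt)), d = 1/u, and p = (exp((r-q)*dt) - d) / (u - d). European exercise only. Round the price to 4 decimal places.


Answer: Price = V(0,0) = 5.3371

Derivation:
dt = T/N = 0.166667
u = exp(sigma*sqrt(dt)) = 1.272351; d = 1/u = 0.785947
p = (exp((r-q)*dt) - d) / (u - d) = 0.454170
Discount per step: exp(-r*dt) = 0.993190
Stock lattice S(k, i) with i counting down-moves:
  k=0: S(0,0) = 26.0000
  k=1: S(1,0) = 33.0811; S(1,1) = 20.4346
  k=2: S(2,0) = 42.0908; S(2,1) = 26.0000; S(2,2) = 16.0605
  k=3: S(3,0) = 53.5543; S(3,1) = 33.0811; S(3,2) = 20.4346; S(3,3) = 12.6227
Terminal payoffs V(N, i) = max(S_T - K, 0):
  V(3,0) = 28.654296; V(3,1) = 8.181130; V(3,2) = 0.000000; V(3,3) = 0.000000
Backward induction: V(k, i) = exp(-r*dt) * [p * V(k+1, i) + (1-p) * V(k+1, i+1)].
  V(2,0) = exp(-r*dt) * [p*28.654296 + (1-p)*8.181130] = 17.360384
  V(2,1) = exp(-r*dt) * [p*8.181130 + (1-p)*0.000000] = 3.690317
  V(2,2) = exp(-r*dt) * [p*0.000000 + (1-p)*0.000000] = 0.000000
  V(1,0) = exp(-r*dt) * [p*17.360384 + (1-p)*3.690317] = 9.831434
  V(1,1) = exp(-r*dt) * [p*3.690317 + (1-p)*0.000000] = 1.664616
  V(0,0) = exp(-r*dt) * [p*9.831434 + (1-p)*1.664616] = 5.337141


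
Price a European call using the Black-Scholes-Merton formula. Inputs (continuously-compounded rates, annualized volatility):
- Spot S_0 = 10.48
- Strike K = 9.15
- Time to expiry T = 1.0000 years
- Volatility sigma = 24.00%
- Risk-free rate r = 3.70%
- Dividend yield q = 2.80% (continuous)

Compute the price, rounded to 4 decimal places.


Answer: Price = 1.7534

Derivation:
d1 = (ln(S/K) + (r - q + 0.5*sigma^2) * T) / (sigma * sqrt(T)) = 0.72297833
d2 = d1 - sigma * sqrt(T) = 0.48297833
exp(-rT) = 0.96367614; exp(-qT) = 0.97238837
C = S_0 * exp(-qT) * N(d1) - K * exp(-rT) * N(d2)
N(d1) = 0.76515340; N(d2) = 0.68544444
C = 10.4800 * 0.97238837 * 0.76515340 - 9.1500 * 0.96367614 * 0.68544444 = 1.7534


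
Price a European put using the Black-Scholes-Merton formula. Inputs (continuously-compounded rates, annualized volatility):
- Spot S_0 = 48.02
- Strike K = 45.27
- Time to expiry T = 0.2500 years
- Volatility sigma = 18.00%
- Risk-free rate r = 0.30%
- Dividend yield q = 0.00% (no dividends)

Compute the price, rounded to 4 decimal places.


Answer: Price = 0.6368

Derivation:
d1 = (ln(S/K) + (r - q + 0.5*sigma^2) * T) / (sigma * sqrt(T)) = 0.70858921
d2 = d1 - sigma * sqrt(T) = 0.61858921
exp(-rT) = 0.99925028; exp(-qT) = 1.00000000
P = K * exp(-rT) * N(-d2) - S_0 * exp(-qT) * N(-d1)
N(-d1) = 0.23928972; N(-d2) = 0.26809350
P = 45.2700 * 0.99925028 * 0.26809350 - 48.0200 * 1.00000000 * 0.23928972 = 0.6368


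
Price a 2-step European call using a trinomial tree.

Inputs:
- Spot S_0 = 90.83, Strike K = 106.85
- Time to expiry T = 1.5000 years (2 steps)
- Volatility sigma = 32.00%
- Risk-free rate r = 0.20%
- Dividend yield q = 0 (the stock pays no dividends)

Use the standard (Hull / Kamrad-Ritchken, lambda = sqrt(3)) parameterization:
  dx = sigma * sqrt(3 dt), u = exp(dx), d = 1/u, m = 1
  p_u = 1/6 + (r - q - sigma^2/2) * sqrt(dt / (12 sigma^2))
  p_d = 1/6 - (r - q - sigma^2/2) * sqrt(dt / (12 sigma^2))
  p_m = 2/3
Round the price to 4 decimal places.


Answer: Price = V(0,0) = 8.9451

Derivation:
dt = T/N = 0.750000; dx = sigma*sqrt(3*dt) = 0.480000
u = exp(dx) = 1.616074; d = 1/u = 0.618783
p_u = 0.128229, p_m = 0.666667, p_d = 0.205104
Discount per step: exp(-r*dt) = 0.998501
Stock lattice S(k, j) with j the centered position index:
  k=0: S(0,+0) = 90.8300
  k=1: S(1,-1) = 56.2041; S(1,+0) = 90.8300; S(1,+1) = 146.7880
  k=2: S(2,-2) = 34.7782; S(2,-1) = 56.2041; S(2,+0) = 90.8300; S(2,+1) = 146.7880; S(2,+2) = 237.2204
Terminal payoffs V(N, j) = max(S_T - K, 0):
  V(2,-2) = 0.000000; V(2,-1) = 0.000000; V(2,+0) = 0.000000; V(2,+1) = 39.938038; V(2,+2) = 130.370391
Backward induction: V(k, j) = exp(-r*dt) * [p_u * V(k+1, j+1) + p_m * V(k+1, j) + p_d * V(k+1, j-1)]
  V(1,-1) = exp(-r*dt) * [p_u*0.000000 + p_m*0.000000 + p_d*0.000000] = 0.000000
  V(1,+0) = exp(-r*dt) * [p_u*39.938038 + p_m*0.000000 + p_d*0.000000] = 5.113545
  V(1,+1) = exp(-r*dt) * [p_u*130.370391 + p_m*39.938038 + p_d*0.000000] = 43.277680
  V(0,+0) = exp(-r*dt) * [p_u*43.277680 + p_m*5.113545 + p_d*0.000000] = 8.945063


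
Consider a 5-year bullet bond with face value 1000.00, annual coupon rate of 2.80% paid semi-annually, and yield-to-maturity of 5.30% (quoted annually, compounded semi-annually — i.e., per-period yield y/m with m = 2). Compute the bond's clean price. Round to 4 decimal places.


Answer: Price = 891.4423

Derivation:
Coupon per period c = face * coupon_rate / m = 14.000000
Periods per year m = 2; per-period yield y/m = 0.026500
Number of cashflows N = 10
Cashflows (t years, CF_t, discount factor 1/(1+y/m)^(m*t), PV):
  t = 0.5000: CF_t = 14.000000, DF = 0.974184, PV = 13.638578
  t = 1.0000: CF_t = 14.000000, DF = 0.949035, PV = 13.286486
  t = 1.5000: CF_t = 14.000000, DF = 0.924535, PV = 12.943484
  t = 2.0000: CF_t = 14.000000, DF = 0.900667, PV = 12.609336
  t = 2.5000: CF_t = 14.000000, DF = 0.877415, PV = 12.283815
  t = 3.0000: CF_t = 14.000000, DF = 0.854764, PV = 11.966698
  t = 3.5000: CF_t = 14.000000, DF = 0.832698, PV = 11.657767
  t = 4.0000: CF_t = 14.000000, DF = 0.811201, PV = 11.356811
  t = 4.5000: CF_t = 14.000000, DF = 0.790259, PV = 11.063625
  t = 5.0000: CF_t = 1014.000000, DF = 0.769858, PV = 780.635717
Price P = sum_t PV_t = 891.442316


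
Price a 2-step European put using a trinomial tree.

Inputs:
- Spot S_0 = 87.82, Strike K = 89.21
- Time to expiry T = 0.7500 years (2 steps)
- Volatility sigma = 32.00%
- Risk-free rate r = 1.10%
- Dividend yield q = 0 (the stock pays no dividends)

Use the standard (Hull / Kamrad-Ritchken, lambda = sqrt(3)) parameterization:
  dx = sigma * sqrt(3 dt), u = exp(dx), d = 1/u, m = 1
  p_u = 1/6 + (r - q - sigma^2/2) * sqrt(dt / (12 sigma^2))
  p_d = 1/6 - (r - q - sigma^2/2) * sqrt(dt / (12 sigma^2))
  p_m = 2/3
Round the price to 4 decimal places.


dt = T/N = 0.375000; dx = sigma*sqrt(3*dt) = 0.339411
u = exp(dx) = 1.404121; d = 1/u = 0.712189
p_u = 0.144459, p_m = 0.666667, p_d = 0.188874
Discount per step: exp(-r*dt) = 0.995883
Stock lattice S(k, j) with j the centered position index:
  k=0: S(0,+0) = 87.8200
  k=1: S(1,-1) = 62.5445; S(1,+0) = 87.8200; S(1,+1) = 123.3099
  k=2: S(2,-2) = 44.5435; S(2,-1) = 62.5445; S(2,+0) = 87.8200; S(2,+1) = 123.3099; S(2,+2) = 173.1419
Terminal payoffs V(N, j) = max(K - S_T, 0):
  V(2,-2) = 44.666477; V(2,-1) = 26.665518; V(2,+0) = 1.390000; V(2,+1) = 0.000000; V(2,+2) = 0.000000
Backward induction: V(k, j) = exp(-r*dt) * [p_u * V(k+1, j+1) + p_m * V(k+1, j) + p_d * V(k+1, j-1)]
  V(1,-1) = exp(-r*dt) * [p_u*1.390000 + p_m*26.665518 + p_d*44.666477] = 26.305423
  V(1,+0) = exp(-r*dt) * [p_u*0.000000 + p_m*1.390000 + p_d*26.665518] = 5.938549
  V(1,+1) = exp(-r*dt) * [p_u*0.000000 + p_m*0.000000 + p_d*1.390000] = 0.261454
  V(0,+0) = exp(-r*dt) * [p_u*0.261454 + p_m*5.938549 + p_d*26.305423] = 8.928314

Answer: Price = V(0,0) = 8.9283


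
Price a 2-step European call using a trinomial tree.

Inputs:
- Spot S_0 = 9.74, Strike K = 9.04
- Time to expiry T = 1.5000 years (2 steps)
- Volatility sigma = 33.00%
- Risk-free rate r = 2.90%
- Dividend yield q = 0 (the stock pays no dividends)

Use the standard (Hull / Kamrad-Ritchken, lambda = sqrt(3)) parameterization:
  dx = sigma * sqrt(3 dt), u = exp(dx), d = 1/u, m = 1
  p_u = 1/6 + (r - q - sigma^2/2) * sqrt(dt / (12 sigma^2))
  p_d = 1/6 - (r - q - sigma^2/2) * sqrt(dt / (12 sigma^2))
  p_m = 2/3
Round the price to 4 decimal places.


dt = T/N = 0.750000; dx = sigma*sqrt(3*dt) = 0.495000
u = exp(dx) = 1.640498; d = 1/u = 0.609571
p_u = 0.147386, p_m = 0.666667, p_d = 0.185947
Discount per step: exp(-r*dt) = 0.978485
Stock lattice S(k, j) with j the centered position index:
  k=0: S(0,+0) = 9.7400
  k=1: S(1,-1) = 5.9372; S(1,+0) = 9.7400; S(1,+1) = 15.9785
  k=2: S(2,-2) = 3.6192; S(2,-1) = 5.9372; S(2,+0) = 9.7400; S(2,+1) = 15.9785; S(2,+2) = 26.2126
Terminal payoffs V(N, j) = max(S_T - K, 0):
  V(2,-2) = 0.000000; V(2,-1) = 0.000000; V(2,+0) = 0.700000; V(2,+1) = 6.938453; V(2,+2) = 17.172624
Backward induction: V(k, j) = exp(-r*dt) * [p_u * V(k+1, j+1) + p_m * V(k+1, j) + p_d * V(k+1, j-1)]
  V(1,-1) = exp(-r*dt) * [p_u*0.700000 + p_m*0.000000 + p_d*0.000000] = 0.100951
  V(1,+0) = exp(-r*dt) * [p_u*6.938453 + p_m*0.700000 + p_d*0.000000] = 1.457257
  V(1,+1) = exp(-r*dt) * [p_u*17.172624 + p_m*6.938453 + p_d*0.700000] = 7.130032
  V(0,+0) = exp(-r*dt) * [p_u*7.130032 + p_m*1.457257 + p_d*0.100951] = 1.997230

Answer: Price = V(0,0) = 1.9972


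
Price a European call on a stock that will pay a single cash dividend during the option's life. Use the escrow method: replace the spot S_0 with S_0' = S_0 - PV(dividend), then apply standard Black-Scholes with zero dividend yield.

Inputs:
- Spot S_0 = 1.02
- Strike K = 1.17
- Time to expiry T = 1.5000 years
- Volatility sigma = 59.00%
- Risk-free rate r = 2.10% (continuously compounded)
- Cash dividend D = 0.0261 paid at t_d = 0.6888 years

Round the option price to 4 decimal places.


PV(D) = D * exp(-r * t_d) = 0.0261 * 0.98563931 = 0.02572519
S_0' = S_0 - PV(D) = 1.0200 - 0.02572519 = 0.99427481
d1 = (ln(S_0'/K) + (r + sigma^2/2)*T) / (sigma*sqrt(T)) = 0.17967023
d2 = d1 - sigma*sqrt(T) = -0.54292924
exp(-rT) = 0.96899096
N(d1) = 0.57129427; N(d2) = 0.29358926
C = S_0' * N(d1) - K * exp(-rT) * N(d2) = 0.99427481 * 0.57129427 - 1.1700 * 0.96899096 * 0.29358926 = 0.2352

Answer: Price = 0.2352


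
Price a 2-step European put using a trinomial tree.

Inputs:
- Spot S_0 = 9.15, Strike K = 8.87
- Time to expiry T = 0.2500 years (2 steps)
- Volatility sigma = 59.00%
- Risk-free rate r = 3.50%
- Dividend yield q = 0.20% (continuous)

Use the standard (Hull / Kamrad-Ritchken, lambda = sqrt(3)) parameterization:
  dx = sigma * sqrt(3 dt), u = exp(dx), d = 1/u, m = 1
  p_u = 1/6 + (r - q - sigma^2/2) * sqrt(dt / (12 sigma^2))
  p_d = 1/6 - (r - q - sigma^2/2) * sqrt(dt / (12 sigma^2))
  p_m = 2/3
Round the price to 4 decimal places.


dt = T/N = 0.125000; dx = sigma*sqrt(3*dt) = 0.361300
u = exp(dx) = 1.435194; d = 1/u = 0.696770
p_u = 0.142267, p_m = 0.666667, p_d = 0.191066
Discount per step: exp(-r*dt) = 0.995635
Stock lattice S(k, j) with j the centered position index:
  k=0: S(0,+0) = 9.1500
  k=1: S(1,-1) = 6.3754; S(1,+0) = 9.1500; S(1,+1) = 13.1320
  k=2: S(2,-2) = 4.4422; S(2,-1) = 6.3754; S(2,+0) = 9.1500; S(2,+1) = 13.1320; S(2,+2) = 18.8470
Terminal payoffs V(N, j) = max(K - S_T, 0):
  V(2,-2) = 4.427779; V(2,-1) = 2.494553; V(2,+0) = 0.000000; V(2,+1) = 0.000000; V(2,+2) = 0.000000
Backward induction: V(k, j) = exp(-r*dt) * [p_u * V(k+1, j+1) + p_m * V(k+1, j) + p_d * V(k+1, j-1)]
  V(1,-1) = exp(-r*dt) * [p_u*0.000000 + p_m*2.494553 + p_d*4.427779] = 2.498083
  V(1,+0) = exp(-r*dt) * [p_u*0.000000 + p_m*0.000000 + p_d*2.494553] = 0.474545
  V(1,+1) = exp(-r*dt) * [p_u*0.000000 + p_m*0.000000 + p_d*0.000000] = 0.000000
  V(0,+0) = exp(-r*dt) * [p_u*0.000000 + p_m*0.474545 + p_d*2.498083] = 0.790198

Answer: Price = V(0,0) = 0.7902


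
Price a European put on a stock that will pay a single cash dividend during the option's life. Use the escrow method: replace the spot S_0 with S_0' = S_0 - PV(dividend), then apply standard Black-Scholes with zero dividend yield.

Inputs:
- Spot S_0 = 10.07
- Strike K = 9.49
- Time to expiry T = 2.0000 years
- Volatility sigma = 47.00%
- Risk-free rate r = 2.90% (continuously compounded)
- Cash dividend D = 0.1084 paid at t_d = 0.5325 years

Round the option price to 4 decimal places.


Answer: Price = 1.9893

Derivation:
PV(D) = D * exp(-r * t_d) = 0.1084 * 0.98467612 = 0.10673889
S_0' = S_0 - PV(D) = 10.0700 - 0.10673889 = 9.96326111
d1 = (ln(S_0'/K) + (r + sigma^2/2)*T) / (sigma*sqrt(T)) = 0.49281706
d2 = d1 - sigma*sqrt(T) = -0.17186332
exp(-rT) = 0.94364995
N(-d1) = 0.31107093; N(-d2) = 0.56822751
P = K * exp(-rT) * N(-d2) - S_0' * N(-d1) = 9.4900 * 0.94364995 * 0.56822751 - 9.96326111 * 0.31107093 = 1.9893


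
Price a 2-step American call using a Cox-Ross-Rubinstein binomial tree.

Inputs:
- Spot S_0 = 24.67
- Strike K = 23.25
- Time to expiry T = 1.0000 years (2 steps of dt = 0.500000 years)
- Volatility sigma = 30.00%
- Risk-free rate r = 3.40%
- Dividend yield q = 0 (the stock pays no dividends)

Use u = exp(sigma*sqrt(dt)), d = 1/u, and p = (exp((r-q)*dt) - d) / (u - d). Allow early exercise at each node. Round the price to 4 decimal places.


dt = T/N = 0.500000
u = exp(sigma*sqrt(dt)) = 1.236311; d = 1/u = 0.808858
p = (exp((r-q)*dt) - d) / (u - d) = 0.487275
Discount per step: exp(-r*dt) = 0.983144
Stock lattice S(k, i) with i counting down-moves:
  k=0: S(0,0) = 24.6700
  k=1: S(1,0) = 30.4998; S(1,1) = 19.9545
  k=2: S(2,0) = 37.7072; S(2,1) = 24.6700; S(2,2) = 16.1404
Terminal payoffs V(N, i) = max(S_T - K, 0):
  V(2,0) = 14.457236; V(2,1) = 1.420000; V(2,2) = 0.000000
Backward induction: V(k, i) = exp(-r*dt) * [p * V(k+1, i) + (1-p) * V(k+1, i+1)]; then take max(V_cont, immediate exercise) for American.
  V(1,0) = exp(-r*dt) * [p*14.457236 + (1-p)*1.420000] = 7.641704; exercise = 7.249795; V(1,0) = max -> 7.641704
  V(1,1) = exp(-r*dt) * [p*1.420000 + (1-p)*0.000000] = 0.680268; exercise = 0.000000; V(1,1) = max -> 0.680268
  V(0,0) = exp(-r*dt) * [p*7.641704 + (1-p)*0.680268] = 4.003759; exercise = 1.420000; V(0,0) = max -> 4.003759

Answer: Price = V(0,0) = 4.0038


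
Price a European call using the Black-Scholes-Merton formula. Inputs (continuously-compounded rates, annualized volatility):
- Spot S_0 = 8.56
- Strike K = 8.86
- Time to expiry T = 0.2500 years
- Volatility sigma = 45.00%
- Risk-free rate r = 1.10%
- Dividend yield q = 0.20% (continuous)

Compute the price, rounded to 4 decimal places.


Answer: Price = 0.6469

Derivation:
d1 = (ln(S/K) + (r - q + 0.5*sigma^2) * T) / (sigma * sqrt(T)) = -0.03059589
d2 = d1 - sigma * sqrt(T) = -0.25559589
exp(-rT) = 0.99725378; exp(-qT) = 0.99950012
C = S_0 * exp(-qT) * N(d1) - K * exp(-rT) * N(d2)
N(d1) = 0.48779591; N(d2) = 0.39913145
C = 8.5600 * 0.99950012 * 0.48779591 - 8.8600 * 0.99725378 * 0.39913145 = 0.6469


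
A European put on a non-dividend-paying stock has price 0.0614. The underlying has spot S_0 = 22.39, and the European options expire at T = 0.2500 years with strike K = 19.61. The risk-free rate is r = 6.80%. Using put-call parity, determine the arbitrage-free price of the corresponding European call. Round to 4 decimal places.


Put-call parity: C - P = S_0 * exp(-qT) - K * exp(-rT).
S_0 * exp(-qT) = 22.3900 * 1.00000000 = 22.39000000
K * exp(-rT) = 19.6100 * 0.98314368 = 19.27944766
C = P + S*exp(-qT) - K*exp(-rT)
C = 0.0614 + 22.39000000 - 19.27944766 = 3.1720

Answer: Call price = 3.1720


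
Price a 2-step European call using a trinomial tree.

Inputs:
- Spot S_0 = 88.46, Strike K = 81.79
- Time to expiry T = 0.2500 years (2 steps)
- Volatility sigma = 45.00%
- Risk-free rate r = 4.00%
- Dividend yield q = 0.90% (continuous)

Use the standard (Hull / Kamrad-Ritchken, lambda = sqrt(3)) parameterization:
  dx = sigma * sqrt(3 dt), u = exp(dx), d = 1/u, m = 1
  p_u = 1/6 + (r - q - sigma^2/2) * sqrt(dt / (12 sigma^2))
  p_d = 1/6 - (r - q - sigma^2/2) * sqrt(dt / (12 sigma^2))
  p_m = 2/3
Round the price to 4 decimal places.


dt = T/N = 0.125000; dx = sigma*sqrt(3*dt) = 0.275568
u = exp(dx) = 1.317278; d = 1/u = 0.759141
p_u = 0.150734, p_m = 0.666667, p_d = 0.182600
Discount per step: exp(-r*dt) = 0.995012
Stock lattice S(k, j) with j the centered position index:
  k=0: S(0,+0) = 88.4600
  k=1: S(1,-1) = 67.1536; S(1,+0) = 88.4600; S(1,+1) = 116.5264
  k=2: S(2,-2) = 50.9791; S(2,-1) = 67.1536; S(2,+0) = 88.4600; S(2,+1) = 116.5264; S(2,+2) = 153.4977
Terminal payoffs V(N, j) = max(S_T - K, 0):
  V(2,-2) = 0.000000; V(2,-1) = 0.000000; V(2,+0) = 6.670000; V(2,+1) = 34.736425; V(2,+2) = 71.707712
Backward induction: V(k, j) = exp(-r*dt) * [p_u * V(k+1, j+1) + p_m * V(k+1, j) + p_d * V(k+1, j-1)]
  V(1,-1) = exp(-r*dt) * [p_u*6.670000 + p_m*0.000000 + p_d*0.000000] = 1.000379
  V(1,+0) = exp(-r*dt) * [p_u*34.736425 + p_m*6.670000 + p_d*0.000000] = 9.634322
  V(1,+1) = exp(-r*dt) * [p_u*71.707712 + p_m*34.736425 + p_d*6.670000] = 35.008839
  V(0,+0) = exp(-r*dt) * [p_u*35.008839 + p_m*9.634322 + p_d*1.000379] = 11.823296

Answer: Price = V(0,0) = 11.8233


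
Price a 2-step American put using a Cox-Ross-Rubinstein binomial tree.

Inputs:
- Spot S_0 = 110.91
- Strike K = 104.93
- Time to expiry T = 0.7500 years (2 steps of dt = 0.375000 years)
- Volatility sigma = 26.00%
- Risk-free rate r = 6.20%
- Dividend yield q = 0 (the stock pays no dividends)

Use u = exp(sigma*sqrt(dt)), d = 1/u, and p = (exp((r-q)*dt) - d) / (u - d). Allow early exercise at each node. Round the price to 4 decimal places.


Answer: Price = V(0,0) = 5.0337

Derivation:
dt = T/N = 0.375000
u = exp(sigma*sqrt(dt)) = 1.172592; d = 1/u = 0.852811
p = (exp((r-q)*dt) - d) / (u - d) = 0.533838
Discount per step: exp(-r*dt) = 0.977018
Stock lattice S(k, i) with i counting down-moves:
  k=0: S(0,0) = 110.9100
  k=1: S(1,0) = 130.0522; S(1,1) = 94.5853
  k=2: S(2,0) = 152.4982; S(2,1) = 110.9100; S(2,2) = 80.6634
Terminal payoffs V(N, i) = max(K - S_T, 0):
  V(2,0) = 0.000000; V(2,1) = 0.000000; V(2,2) = 24.266563
Backward induction: V(k, i) = exp(-r*dt) * [p * V(k+1, i) + (1-p) * V(k+1, i+1)]; then take max(V_cont, immediate exercise) for American.
  V(1,0) = exp(-r*dt) * [p*0.000000 + (1-p)*0.000000] = 0.000000; exercise = 0.000000; V(1,0) = max -> 0.000000
  V(1,1) = exp(-r*dt) * [p*0.000000 + (1-p)*24.266563] = 11.052187; exercise = 10.344685; V(1,1) = max -> 11.052187
  V(0,0) = exp(-r*dt) * [p*0.000000 + (1-p)*11.052187] = 5.033710; exercise = 0.000000; V(0,0) = max -> 5.033710


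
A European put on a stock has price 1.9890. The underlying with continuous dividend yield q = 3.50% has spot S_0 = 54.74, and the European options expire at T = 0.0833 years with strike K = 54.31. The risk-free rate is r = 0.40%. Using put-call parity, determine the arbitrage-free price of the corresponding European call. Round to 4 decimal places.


Put-call parity: C - P = S_0 * exp(-qT) - K * exp(-rT).
S_0 * exp(-qT) = 54.7400 * 0.99708875 = 54.58063795
K * exp(-rT) = 54.3100 * 0.99966686 = 54.29190692
C = P + S*exp(-qT) - K*exp(-rT)
C = 1.9890 + 54.58063795 - 54.29190692 = 2.2777

Answer: Call price = 2.2777


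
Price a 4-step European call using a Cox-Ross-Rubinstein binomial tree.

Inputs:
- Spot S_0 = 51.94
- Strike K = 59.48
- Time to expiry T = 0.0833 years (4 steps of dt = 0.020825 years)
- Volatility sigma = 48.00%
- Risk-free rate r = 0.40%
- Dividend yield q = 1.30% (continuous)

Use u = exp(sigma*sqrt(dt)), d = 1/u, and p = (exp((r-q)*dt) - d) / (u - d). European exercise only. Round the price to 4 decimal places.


dt = T/N = 0.020825
u = exp(sigma*sqrt(dt)) = 1.071724; d = 1/u = 0.933076
p = (exp((r-q)*dt) - d) / (u - d) = 0.481338
Discount per step: exp(-r*dt) = 0.999917
Stock lattice S(k, i) with i counting down-moves:
  k=0: S(0,0) = 51.9400
  k=1: S(1,0) = 55.6653; S(1,1) = 48.4640
  k=2: S(2,0) = 59.6578; S(2,1) = 51.9400; S(2,2) = 45.2206
  k=3: S(3,0) = 63.9367; S(3,1) = 55.6653; S(3,2) = 48.4640; S(3,3) = 42.1943
  k=4: S(4,0) = 68.5225; S(4,1) = 59.6578; S(4,2) = 51.9400; S(4,3) = 45.2206; S(4,4) = 39.3705
Terminal payoffs V(N, i) = max(S_T - K, 0):
  V(4,0) = 9.042483; V(4,1) = 0.177839; V(4,2) = 0.000000; V(4,3) = 0.000000; V(4,4) = 0.000000
Backward induction: V(k, i) = exp(-r*dt) * [p * V(k+1, i) + (1-p) * V(k+1, i+1)].
  V(3,0) = exp(-r*dt) * [p*9.042483 + (1-p)*0.177839] = 4.444360
  V(3,1) = exp(-r*dt) * [p*0.177839 + (1-p)*0.000000] = 0.085594
  V(3,2) = exp(-r*dt) * [p*0.000000 + (1-p)*0.000000] = 0.000000
  V(3,3) = exp(-r*dt) * [p*0.000000 + (1-p)*0.000000] = 0.000000
  V(2,0) = exp(-r*dt) * [p*4.444360 + (1-p)*0.085594] = 2.183453
  V(2,1) = exp(-r*dt) * [p*0.085594 + (1-p)*0.000000] = 0.041196
  V(2,2) = exp(-r*dt) * [p*0.000000 + (1-p)*0.000000] = 0.000000
  V(1,0) = exp(-r*dt) * [p*2.183453 + (1-p)*0.041196] = 1.072257
  V(1,1) = exp(-r*dt) * [p*0.041196 + (1-p)*0.000000] = 0.019828
  V(0,0) = exp(-r*dt) * [p*1.072257 + (1-p)*0.019828] = 0.526358

Answer: Price = V(0,0) = 0.5264


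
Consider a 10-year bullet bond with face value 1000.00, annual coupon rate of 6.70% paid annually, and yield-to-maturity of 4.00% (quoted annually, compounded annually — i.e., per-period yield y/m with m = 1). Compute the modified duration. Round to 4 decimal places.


Coupon per period c = face * coupon_rate / m = 67.000000
Periods per year m = 1; per-period yield y/m = 0.040000
Number of cashflows N = 10
Cashflows (t years, CF_t, discount factor 1/(1+y/m)^(m*t), PV):
  t = 1.0000: CF_t = 67.000000, DF = 0.961538, PV = 64.423077
  t = 2.0000: CF_t = 67.000000, DF = 0.924556, PV = 61.945266
  t = 3.0000: CF_t = 67.000000, DF = 0.888996, PV = 59.562756
  t = 4.0000: CF_t = 67.000000, DF = 0.854804, PV = 57.271881
  t = 5.0000: CF_t = 67.000000, DF = 0.821927, PV = 55.069116
  t = 6.0000: CF_t = 67.000000, DF = 0.790315, PV = 52.951073
  t = 7.0000: CF_t = 67.000000, DF = 0.759918, PV = 50.914493
  t = 8.0000: CF_t = 67.000000, DF = 0.730690, PV = 48.956244
  t = 9.0000: CF_t = 67.000000, DF = 0.702587, PV = 47.073311
  t = 10.0000: CF_t = 1067.000000, DF = 0.675564, PV = 720.826968
Price P = sum_t PV_t = 1218.994186
First compute Macaulay numerator sum_t t * PV_t:
  t * PV_t at t = 1.0000: 64.423077
  t * PV_t at t = 2.0000: 123.890533
  t * PV_t at t = 3.0000: 178.688268
  t * PV_t at t = 4.0000: 229.087523
  t * PV_t at t = 5.0000: 275.345581
  t * PV_t at t = 6.0000: 317.706439
  t * PV_t at t = 7.0000: 356.401454
  t * PV_t at t = 8.0000: 391.649950
  t * PV_t at t = 9.0000: 423.659802
  t * PV_t at t = 10.0000: 7208.269681
Macaulay duration D = 9569.122308 / 1218.994186 = 7.850015
Modified duration = D / (1 + y/m) = 7.850015 / (1 + 0.040000) = 7.548091

Answer: Modified duration = 7.5481


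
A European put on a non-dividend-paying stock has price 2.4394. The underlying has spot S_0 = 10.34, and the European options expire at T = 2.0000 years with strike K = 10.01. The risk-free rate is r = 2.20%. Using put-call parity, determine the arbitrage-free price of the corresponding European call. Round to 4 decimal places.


Answer: Call price = 3.2003

Derivation:
Put-call parity: C - P = S_0 * exp(-qT) - K * exp(-rT).
S_0 * exp(-qT) = 10.3400 * 1.00000000 = 10.34000000
K * exp(-rT) = 10.0100 * 0.95695396 = 9.57910911
C = P + S*exp(-qT) - K*exp(-rT)
C = 2.4394 + 10.34000000 - 9.57910911 = 3.2003


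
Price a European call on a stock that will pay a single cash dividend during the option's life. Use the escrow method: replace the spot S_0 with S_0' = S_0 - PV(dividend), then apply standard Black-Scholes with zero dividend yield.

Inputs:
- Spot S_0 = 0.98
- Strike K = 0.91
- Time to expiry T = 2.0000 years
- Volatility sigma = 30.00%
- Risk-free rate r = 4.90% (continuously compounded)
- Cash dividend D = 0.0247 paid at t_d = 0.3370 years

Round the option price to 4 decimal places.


PV(D) = D * exp(-r * t_d) = 0.0247 * 0.98362259 = 0.02429548
S_0' = S_0 - PV(D) = 0.9800 - 0.02429548 = 0.95570452
d1 = (ln(S_0'/K) + (r + sigma^2/2)*T) / (sigma*sqrt(T)) = 0.55862423
d2 = d1 - sigma*sqrt(T) = 0.13436016
exp(-rT) = 0.90664890
N(d1) = 0.71179090; N(d2) = 0.55344111
C = S_0' * N(d1) - K * exp(-rT) * N(d2) = 0.95570452 * 0.71179090 - 0.9100 * 0.90664890 * 0.55344111 = 0.2236

Answer: Price = 0.2236


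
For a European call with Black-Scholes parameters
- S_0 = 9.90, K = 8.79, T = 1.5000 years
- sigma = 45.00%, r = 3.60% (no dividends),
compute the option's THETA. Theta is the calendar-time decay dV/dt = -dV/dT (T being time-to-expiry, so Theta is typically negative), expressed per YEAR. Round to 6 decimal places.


Answer: Theta = -0.764381

Derivation:
d1 = 0.5893200980; d2 = 0.0381849059
phi(d1) = 0.3353476171; exp(-qT) = 1.0000000000; exp(-rT) = 0.9474321065
Theta = -S*exp(-qT)*phi(d1)*sigma/(2*sqrt(T)) - r*K*exp(-rT)*N(d2) + q*S*exp(-qT)*N(d1)
N(d1) = 0.7221767174; N(d2) = 0.5152298723; sqrt(T) = 1.2247448714
Term 1 = -9.9000 * 1.0000000000 * 0.3353476171 * 0.4500 / (2 * 1.2247448714) = -0.6099121821
Term 2 = -0.0360 * 8.7900 * 0.9474321065 * 0.5152298723 = -0.1544687061
Term 3 = 0 (no dividend yield, q = 0)
Theta = -0.6099121821 + (-0.1544687061) + (0.0000000000) = -0.764381


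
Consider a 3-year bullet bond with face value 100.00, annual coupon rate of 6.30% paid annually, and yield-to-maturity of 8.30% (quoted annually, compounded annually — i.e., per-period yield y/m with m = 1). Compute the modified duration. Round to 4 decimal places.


Answer: Modified duration = 2.6046

Derivation:
Coupon per period c = face * coupon_rate / m = 6.300000
Periods per year m = 1; per-period yield y/m = 0.083000
Number of cashflows N = 3
Cashflows (t years, CF_t, discount factor 1/(1+y/m)^(m*t), PV):
  t = 1.0000: CF_t = 6.300000, DF = 0.923361, PV = 5.817175
  t = 2.0000: CF_t = 6.300000, DF = 0.852596, PV = 5.371352
  t = 3.0000: CF_t = 106.300000, DF = 0.787254, PV = 83.685053
Price P = sum_t PV_t = 94.873580
First compute Macaulay numerator sum_t t * PV_t:
  t * PV_t at t = 1.0000: 5.817175
  t * PV_t at t = 2.0000: 10.742705
  t * PV_t at t = 3.0000: 251.055158
Macaulay duration D = 267.615038 / 94.873580 = 2.820754
Modified duration = D / (1 + y/m) = 2.820754 / (1 + 0.083000) = 2.604574


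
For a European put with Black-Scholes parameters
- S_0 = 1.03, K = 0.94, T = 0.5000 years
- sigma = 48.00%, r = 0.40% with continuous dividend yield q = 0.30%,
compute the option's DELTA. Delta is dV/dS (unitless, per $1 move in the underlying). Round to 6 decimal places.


Answer: Delta = -0.329268

Derivation:
d1 = 0.4405693794; d2 = 0.1011581244
phi(d1) = 0.3620441105; exp(-qT) = 0.9985011244; exp(-rT) = 0.9980019987
N(-d1) = 0.3297623874
Delta = -exp(-qT) * N(-d1) = -0.9985011244 * 0.3297623874 = -0.329268


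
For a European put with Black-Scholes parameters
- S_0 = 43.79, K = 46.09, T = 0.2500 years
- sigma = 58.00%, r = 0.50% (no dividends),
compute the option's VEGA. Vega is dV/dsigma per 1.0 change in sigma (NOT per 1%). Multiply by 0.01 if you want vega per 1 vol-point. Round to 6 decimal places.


Answer: Vega = 8.731609

Derivation:
d1 = -0.0272087101; d2 = -0.3172087101
phi(d1) = 0.3987946365; exp(-qT) = 1.0000000000; exp(-rT) = 0.9987507809
Vega = S * exp(-qT) * phi(d1) * sqrt(T) = 43.7900 * 1.0000000000 * 0.3987946365 * 0.5000000000 = 8.731609
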